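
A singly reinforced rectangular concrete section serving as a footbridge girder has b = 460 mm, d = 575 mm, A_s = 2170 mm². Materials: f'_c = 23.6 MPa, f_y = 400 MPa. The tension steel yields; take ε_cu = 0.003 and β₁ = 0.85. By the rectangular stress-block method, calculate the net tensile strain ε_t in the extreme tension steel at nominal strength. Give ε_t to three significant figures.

a = A_s f_y/(0.85 f'_c b) = 94.07 mm.
β₁ = 0.85, so c = a/β₁ = 94.07/0.85 = 110.67 mm.
From the linear strain diagram with ε_cu = 0.003: ε_t = 0.003 (d − c)/c = 0.003 × (575 − 110.67)/110.67 = 0.0126.
Since ε_t ≥ 0.005, the section is tension-controlled.

ε_t ≈ 0.0126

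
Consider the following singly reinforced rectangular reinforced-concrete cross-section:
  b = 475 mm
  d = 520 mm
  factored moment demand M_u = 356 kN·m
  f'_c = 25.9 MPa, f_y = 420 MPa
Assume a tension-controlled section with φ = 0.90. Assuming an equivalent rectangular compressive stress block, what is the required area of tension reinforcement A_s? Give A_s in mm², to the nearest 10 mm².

M_n = M_u/φ = 356/0.90 = 395.556 kN·m.
With M_n = 0.85 f'_c a b (d − a/2), solve the quadratic for a:
a = d − √(d² − 2M_n/(0.85 f'_c b)) = 520 − √(520² − 2 × 395.556×10⁶/(0.85 × 25.9 × 475)) = 78.70 mm.
A_s = 0.85 f'_c a b / f_y = 0.85 × 25.9 × 78.70 × 475 / 420 = 1959.5 mm².

A_s ≈ 1960 mm²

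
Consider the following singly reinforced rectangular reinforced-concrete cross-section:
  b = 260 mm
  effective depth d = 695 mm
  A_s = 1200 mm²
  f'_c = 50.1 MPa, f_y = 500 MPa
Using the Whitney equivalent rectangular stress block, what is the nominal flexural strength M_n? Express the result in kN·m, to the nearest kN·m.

M_n ≈ 401 kN·m

T = A_s f_y = 1200 × 500 = 600000 N = 600 kN.
From C = T: a = T/(0.85 f'_c b) = 600000/(0.85 × 50.1 × 260) = 54.19 mm.
M_n = T(d − a/2) = 600 kN × (695 − 27.095) mm = 400.74 kN·m.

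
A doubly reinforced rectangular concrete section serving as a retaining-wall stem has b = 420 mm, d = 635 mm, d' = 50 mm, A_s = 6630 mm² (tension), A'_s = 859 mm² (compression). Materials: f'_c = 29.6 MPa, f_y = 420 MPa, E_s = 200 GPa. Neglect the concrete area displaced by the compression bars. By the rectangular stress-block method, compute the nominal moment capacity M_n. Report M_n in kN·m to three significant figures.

M_n ≈ 1470 kN·m

Assume both tension and compression steel yield.
Net tension couple steel: A_s − A'_s = 5771 mm².
a = (A_s − A'_s) f_y / (0.85 f'_c b) = 2423820/(0.85 × 29.6 × 420) = 229.37 mm.
c = a/β₁ = 229.37/0.839 = 273.38 mm; ε'_s = 0.003(c − d')/c = 0.0025 ≥ f_y/E_s = 0.0021, so compression steel does yield.
M_n = (A_s − A'_s) f_y (d − a/2) + A'_s f_y (d − d') = [2423820 × (635 − 114.685) + 360780 × (635 − 50)] × 10⁻⁶ = 1261.15 + 211.06 = 1472.21 kN·m.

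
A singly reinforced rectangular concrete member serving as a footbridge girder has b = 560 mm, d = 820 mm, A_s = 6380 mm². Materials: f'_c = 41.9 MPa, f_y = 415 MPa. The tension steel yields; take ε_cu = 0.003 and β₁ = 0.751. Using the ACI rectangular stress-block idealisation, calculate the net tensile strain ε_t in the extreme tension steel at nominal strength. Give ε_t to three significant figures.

a = A_s f_y/(0.85 f'_c b) = 132.75 mm.
β₁ = 0.751, so c = a/β₁ = 132.75/0.751 = 176.76 mm.
From the linear strain diagram with ε_cu = 0.003: ε_t = 0.003 (d − c)/c = 0.003 × (820 − 176.76)/176.76 = 0.0109.
Since ε_t ≥ 0.005, the section is tension-controlled.

ε_t ≈ 0.0109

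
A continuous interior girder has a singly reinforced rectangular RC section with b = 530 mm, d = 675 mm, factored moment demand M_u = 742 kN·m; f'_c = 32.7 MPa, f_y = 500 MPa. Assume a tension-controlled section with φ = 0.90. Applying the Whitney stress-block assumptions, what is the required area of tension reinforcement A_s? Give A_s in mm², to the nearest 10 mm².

A_s ≈ 2610 mm²

M_n = M_u/φ = 742/0.90 = 824.444 kN·m.
With M_n = 0.85 f'_c a b (d − a/2), solve the quadratic for a:
a = d − √(d² − 2M_n/(0.85 f'_c b)) = 675 − √(675² − 2 × 824.444×10⁶/(0.85 × 32.7 × 530)) = 88.75 mm.
A_s = 0.85 f'_c a b / f_y = 0.85 × 32.7 × 88.75 × 530 / 500 = 2614.8 mm².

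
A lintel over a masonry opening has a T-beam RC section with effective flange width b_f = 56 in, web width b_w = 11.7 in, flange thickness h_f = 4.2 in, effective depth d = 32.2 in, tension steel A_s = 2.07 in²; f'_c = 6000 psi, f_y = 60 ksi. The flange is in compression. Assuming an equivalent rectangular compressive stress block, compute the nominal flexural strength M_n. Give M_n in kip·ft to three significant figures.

Tension: T = A_s f_y = 2.07 × 60 = 124.2 kips.
Try a within the flange: a = T/(0.85 f'_c b_f) = 124.2/(0.85 × 6 × 56) = 0.435 in.
Since a = 0.435 ≤ h_f = 4.2 in, the stress block lies entirely in the flange; analyse as a rectangular beam of width b_f.
M_n = T(d − a/2) = 124.2 × (32.2 − 0.2175) = 3972.2 kip·in.
M_n = 3972.2/12 = 331.02 kip·ft.

M_n ≈ 331 kip·ft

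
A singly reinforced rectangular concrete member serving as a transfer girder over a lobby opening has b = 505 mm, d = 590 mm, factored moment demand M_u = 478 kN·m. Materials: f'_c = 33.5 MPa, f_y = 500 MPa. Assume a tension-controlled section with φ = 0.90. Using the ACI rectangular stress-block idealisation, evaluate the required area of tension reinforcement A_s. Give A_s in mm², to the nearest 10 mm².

A_s ≈ 1910 mm²

M_n = M_u/φ = 478/0.90 = 531.111 kN·m.
With M_n = 0.85 f'_c a b (d − a/2), solve the quadratic for a:
a = d − √(d² − 2M_n/(0.85 f'_c b)) = 590 − √(590² − 2 × 531.111×10⁶/(0.85 × 33.5 × 505)) = 66.33 mm.
A_s = 0.85 f'_c a b / f_y = 0.85 × 33.5 × 66.33 × 505 / 500 = 1907.6 mm².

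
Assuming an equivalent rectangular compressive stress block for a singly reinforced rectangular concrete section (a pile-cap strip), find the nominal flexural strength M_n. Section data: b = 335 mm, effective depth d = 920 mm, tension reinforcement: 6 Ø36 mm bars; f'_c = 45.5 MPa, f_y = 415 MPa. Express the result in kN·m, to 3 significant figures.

A_s = 6 × 1018 = 6108 mm².
T = A_s f_y = 6108 × 415 = 2534820 N = 2534.82 kN.
From C = T: a = T/(0.85 f'_c b) = 2534820/(0.85 × 45.5 × 335) = 195.65 mm.
M_n = T(d − a/2) = 2534.82 kN × (920 − 97.825) mm = 2084.07 kN·m.

M_n ≈ 2080 kN·m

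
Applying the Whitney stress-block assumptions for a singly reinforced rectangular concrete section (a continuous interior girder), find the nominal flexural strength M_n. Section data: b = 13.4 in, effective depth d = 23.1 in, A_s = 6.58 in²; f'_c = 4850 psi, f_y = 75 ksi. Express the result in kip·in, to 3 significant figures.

T = A_s f_y = 6.58 × 75 = 493.5 kips.
a = T/(0.85 f'_c b) = 493.5/(0.85 × 4.85 × 13.4) = 8.934 in.
M_n = T(d − a/2) = 493.5 × (23.1 − 4.467) = 9195.4 kip·in.

M_n ≈ 9200 kip·in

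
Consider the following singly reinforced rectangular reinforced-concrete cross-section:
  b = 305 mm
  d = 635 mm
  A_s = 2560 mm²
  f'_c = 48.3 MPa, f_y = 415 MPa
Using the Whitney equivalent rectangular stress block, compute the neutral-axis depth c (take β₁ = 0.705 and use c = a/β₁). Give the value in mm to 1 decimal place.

T = A_s f_y = 2560 × 415 = 1062400 N = 1062.4 kN.
Setting C = 0.85 f'_c a b equal to T: a = 1062400/(0.85 × 48.3 × 305) = 84.844 mm.
With β₁ = 0.705, c = a/β₁ = 84.844/0.705 = 120.3 mm.

c ≈ 120.3 mm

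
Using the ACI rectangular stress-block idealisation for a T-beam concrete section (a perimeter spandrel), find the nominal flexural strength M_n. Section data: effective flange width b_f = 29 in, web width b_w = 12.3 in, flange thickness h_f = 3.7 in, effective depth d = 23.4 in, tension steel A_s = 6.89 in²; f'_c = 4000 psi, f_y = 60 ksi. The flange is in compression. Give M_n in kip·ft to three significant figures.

M_n ≈ 733 kip·ft

Tension: T = A_s f_y = 6.89 × 60 = 413.4 kips.
Try a within the flange: a = T/(0.85 f'_c b_f) = 413.4/(0.85 × 4 × 29) = 4.193 in.
a = 4.193 > h_f = 3.7 in: the block extends into the web. Split into flange-overhang and web parts.
C_f = 0.85 f'_c (b_f − b_w) h_f = 0.85 × 4 × (29 − 12.3) × 3.7 = 210.1 kips.
Remaining web compression depth: a_w = (T − C_f)/(0.85 f'_c b_w) = (413.4 − 210.1)/(0.85 × 4 × 12.3) = 4.861 in.
M_n = C_f(d − h_f/2) + (T − C_f)(d − a_w/2) = 210.1 × (23.4 − 1.85) + 203.3 × (23.4 − 2.4305) = 4527.7 + 4263.1 = 8790.8 kip·in.
M_n = 8790.8/12 = 732.57 kip·ft.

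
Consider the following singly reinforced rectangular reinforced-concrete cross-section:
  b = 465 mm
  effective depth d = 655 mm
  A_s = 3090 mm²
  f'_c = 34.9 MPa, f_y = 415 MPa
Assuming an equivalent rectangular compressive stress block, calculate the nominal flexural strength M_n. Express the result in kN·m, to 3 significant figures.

M_n ≈ 780 kN·m

T = A_s f_y = 3090 × 415 = 1282350 N = 1282.35 kN.
From C = T: a = T/(0.85 f'_c b) = 1282350/(0.85 × 34.9 × 465) = 92.96 mm.
M_n = T(d − a/2) = 1282.35 kN × (655 − 46.48) mm = 780.34 kN·m.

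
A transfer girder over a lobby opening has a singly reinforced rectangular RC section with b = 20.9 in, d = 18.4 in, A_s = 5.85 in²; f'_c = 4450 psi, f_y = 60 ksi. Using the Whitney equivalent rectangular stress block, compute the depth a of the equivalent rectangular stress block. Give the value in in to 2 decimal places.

T = A_s f_y = 5.85 × 60 = 351 kips.
a = T/(0.85 f'_c b) = 351/(0.85 × 4.45 × 20.9) = 4.44 in.

a ≈ 4.44 in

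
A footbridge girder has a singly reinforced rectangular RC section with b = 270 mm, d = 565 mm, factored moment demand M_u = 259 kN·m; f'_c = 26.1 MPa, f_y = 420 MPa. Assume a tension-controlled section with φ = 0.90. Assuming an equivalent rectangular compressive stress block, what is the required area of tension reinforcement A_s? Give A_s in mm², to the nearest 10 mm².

M_n = M_u/φ = 259/0.90 = 287.778 kN·m.
With M_n = 0.85 f'_c a b (d − a/2), solve the quadratic for a:
a = d − √(d² − 2M_n/(0.85 f'_c b)) = 565 − √(565² − 2 × 287.778×10⁶/(0.85 × 26.1 × 270)) = 92.63 mm.
A_s = 0.85 f'_c a b / f_y = 0.85 × 26.1 × 92.63 × 270 / 420 = 1321.1 mm².

A_s ≈ 1320 mm²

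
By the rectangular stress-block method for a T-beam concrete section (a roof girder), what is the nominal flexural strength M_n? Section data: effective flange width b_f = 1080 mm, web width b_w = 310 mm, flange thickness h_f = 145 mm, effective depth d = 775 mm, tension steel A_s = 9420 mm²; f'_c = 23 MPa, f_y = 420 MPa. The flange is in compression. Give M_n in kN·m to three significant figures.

M_n ≈ 2650 kN·m

Tension: T = A_s f_y = 9420 × 420 = 3956400 N.
Try a within the flange: a = T/(0.85 f'_c b_f) = 3956400/(0.85 × 23 × 1080) = 187.38 mm.
a = 187.38 > h_f = 145 mm: the block extends into the web. Split into flange-overhang and web parts.
C_f = 0.85 f'_c (b_f − b_w) h_f = 0.85 × 23 × (1080 − 310) × 145 = 2182758 N.
Remaining web compression depth: a_w = (T − C_f)/(0.85 f'_c b_w) = (3956400 − 2182758)/(0.85 × 23 × 310) = 292.66 mm.
M_n = C_f(d − h_f/2) + (T − C_f)(d − a_w/2) = 2182758 × (775 − 72.5) + 1773642 × (775 − 146.33) = 1533.39 + 1115.04 = 2648.43 × 10⁶ N·mm.
M_n = 2648.43 kN·m.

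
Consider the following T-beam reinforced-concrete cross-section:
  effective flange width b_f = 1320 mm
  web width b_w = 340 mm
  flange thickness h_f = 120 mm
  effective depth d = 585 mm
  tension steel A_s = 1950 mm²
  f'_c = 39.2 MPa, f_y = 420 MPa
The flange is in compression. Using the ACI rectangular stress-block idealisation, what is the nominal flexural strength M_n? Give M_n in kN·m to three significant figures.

M_n ≈ 471 kN·m

Tension: T = A_s f_y = 1950 × 420 = 819000 N.
Try a within the flange: a = T/(0.85 f'_c b_f) = 819000/(0.85 × 39.2 × 1320) = 18.62 mm.
Since a = 18.62 ≤ h_f = 120 mm, the stress block lies entirely in the flange; analyse as a rectangular beam of width b_f.
M_n = T(d − a/2) = 819000 × (585 − 9.31) = 471.49 × 10⁶ N·mm.
M_n = 471.49 kN·m.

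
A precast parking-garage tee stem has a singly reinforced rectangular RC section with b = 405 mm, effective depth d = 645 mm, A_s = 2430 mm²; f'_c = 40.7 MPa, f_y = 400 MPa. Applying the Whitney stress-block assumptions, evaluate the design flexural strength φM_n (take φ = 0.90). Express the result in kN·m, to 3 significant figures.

T = A_s f_y = 2430 × 400 = 972000 N = 972 kN.
From C = T: a = T/(0.85 f'_c b) = 972000/(0.85 × 40.7 × 405) = 69.37 mm.
M_n = T(d − a/2) = 972 kN × (645 − 34.685) mm = 593.23 kN·m.
φM_n = 0.90 × 593.23 = 533.91 kN·m.

φM_n ≈ 534 kN·m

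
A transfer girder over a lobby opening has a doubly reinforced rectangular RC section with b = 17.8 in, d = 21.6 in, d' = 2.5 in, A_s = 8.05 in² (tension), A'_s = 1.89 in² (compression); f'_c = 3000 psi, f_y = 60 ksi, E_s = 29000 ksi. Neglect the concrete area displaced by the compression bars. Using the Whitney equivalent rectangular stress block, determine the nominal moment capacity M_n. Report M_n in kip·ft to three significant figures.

M_n ≈ 720 kip·ft

Assume both steels yield.
a = (A_s − A'_s) f_y/(0.85 f'_c b) = (8.05 − 1.89) × 60/(0.85 × 3 × 17.8) = 8.143 in.
c = a/β₁ = 8.143/0.85 = 9.580 in; ε'_s = 0.003(c − d')/c = 0.0022 ≥ ε_y = 0.0021, so the compression steel yields.
M_n = (A_s − A'_s) f_y (d − a/2) + A'_s f_y (d − d') = 369.6 × (21.6 − 4.0715) + 113.4 × (21.6 − 2.5) = 6478.5 + 2165.9 = 8644.4 kip·in = 8644.4/12 = 720.37 kip·ft.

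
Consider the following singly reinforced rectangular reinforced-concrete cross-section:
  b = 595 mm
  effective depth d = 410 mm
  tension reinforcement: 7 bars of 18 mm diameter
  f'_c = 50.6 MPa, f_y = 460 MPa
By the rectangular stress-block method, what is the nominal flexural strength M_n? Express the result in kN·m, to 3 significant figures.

A_s = 7 × 254 = 1778 mm².
T = A_s f_y = 1778 × 460 = 817880 N = 817.88 kN.
From C = T: a = T/(0.85 f'_c b) = 817880/(0.85 × 50.6 × 595) = 31.96 mm.
M_n = T(d − a/2) = 817.88 kN × (410 − 15.98) mm = 322.26 kN·m.

M_n ≈ 322 kN·m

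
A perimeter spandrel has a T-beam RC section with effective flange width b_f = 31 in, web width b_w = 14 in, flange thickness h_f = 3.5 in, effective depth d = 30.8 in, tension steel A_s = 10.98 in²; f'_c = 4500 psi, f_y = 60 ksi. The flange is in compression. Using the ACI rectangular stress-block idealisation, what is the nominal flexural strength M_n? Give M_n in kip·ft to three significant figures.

Tension: T = A_s f_y = 10.98 × 60 = 658.8 kips.
Try a within the flange: a = T/(0.85 f'_c b_f) = 658.8/(0.85 × 4.5 × 31) = 5.556 in.
a = 5.556 > h_f = 3.5 in: the block extends into the web. Split into flange-overhang and web parts.
C_f = 0.85 f'_c (b_f − b_w) h_f = 0.85 × 4.5 × (31 − 14) × 3.5 = 227.6 kips.
Remaining web compression depth: a_w = (T − C_f)/(0.85 f'_c b_w) = (658.8 − 227.6)/(0.85 × 4.5 × 14) = 8.052 in.
M_n = C_f(d − h_f/2) + (T − C_f)(d − a_w/2) = 227.6 × (30.8 − 1.75) + 431.2 × (30.8 − 4.026) = 6611.8 + 11544.9 = 18156.7 kip·in.
M_n = 18156.7/12 = 1513.06 kip·ft.

M_n ≈ 1510 kip·ft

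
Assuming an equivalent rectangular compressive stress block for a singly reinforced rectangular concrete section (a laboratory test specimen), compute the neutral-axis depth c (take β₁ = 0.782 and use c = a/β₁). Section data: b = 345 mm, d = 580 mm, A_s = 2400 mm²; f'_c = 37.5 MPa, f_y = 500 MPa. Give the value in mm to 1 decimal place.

c ≈ 139.5 mm

T = A_s f_y = 2400 × 500 = 1200000 N = 1200 kN.
Setting C = 0.85 f'_c a b equal to T: a = 1200000/(0.85 × 37.5 × 345) = 109.122 mm.
With β₁ = 0.782, c = a/β₁ = 109.122/0.782 = 139.5 mm.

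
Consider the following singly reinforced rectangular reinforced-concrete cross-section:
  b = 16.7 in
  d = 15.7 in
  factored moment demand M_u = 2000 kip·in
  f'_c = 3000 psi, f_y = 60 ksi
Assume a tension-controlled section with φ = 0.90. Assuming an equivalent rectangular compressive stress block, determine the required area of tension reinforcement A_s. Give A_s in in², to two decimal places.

M_n = M_u/φ = 2000/0.90 = 2222.22 kip·in.
From M_n = 0.85 f'_c a b (d − a/2):
a = d − √(d² − 2M_n/(0.85 f'_c b)) = 15.7 − √(15.7² − 2 × 2222.22/(0.85 × 3 × 16.7)) = 3.778 in.
A_s = 0.85 f'_c a b / f_y = 0.85 × 3 × 3.778 × 16.7 / 60 = 2.681 in².

A_s ≈ 2.68 in²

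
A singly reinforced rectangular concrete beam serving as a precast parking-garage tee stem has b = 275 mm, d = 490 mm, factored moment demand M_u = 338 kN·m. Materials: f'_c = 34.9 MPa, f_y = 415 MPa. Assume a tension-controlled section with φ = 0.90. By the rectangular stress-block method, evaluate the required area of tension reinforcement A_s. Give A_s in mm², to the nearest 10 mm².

M_n = M_u/φ = 338/0.90 = 375.556 kN·m.
With M_n = 0.85 f'_c a b (d − a/2), solve the quadratic for a:
a = d − √(d² − 2M_n/(0.85 f'_c b)) = 490 − √(490² − 2 × 375.556×10⁶/(0.85 × 34.9 × 275)) = 105.26 mm.
A_s = 0.85 f'_c a b / f_y = 0.85 × 34.9 × 105.26 × 275 / 415 = 2069.2 mm².

A_s ≈ 2070 mm²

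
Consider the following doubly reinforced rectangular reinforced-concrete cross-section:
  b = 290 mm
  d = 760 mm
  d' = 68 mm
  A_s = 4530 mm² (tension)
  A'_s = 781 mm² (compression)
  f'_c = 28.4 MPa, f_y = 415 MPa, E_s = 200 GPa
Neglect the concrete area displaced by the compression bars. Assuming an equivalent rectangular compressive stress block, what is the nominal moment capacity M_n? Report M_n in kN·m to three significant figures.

M_n ≈ 1230 kN·m

Assume both tension and compression steel yield.
Net tension couple steel: A_s − A'_s = 3749 mm².
a = (A_s − A'_s) f_y / (0.85 f'_c b) = 1555835/(0.85 × 28.4 × 290) = 222.24 mm.
c = a/β₁ = 222.24/0.847 = 262.38 mm; ε'_s = 0.003(c − d')/c = 0.0022 ≥ f_y/E_s = 0.0021, so compression steel does yield.
M_n = (A_s − A'_s) f_y (d − a/2) + A'_s f_y (d − d') = [1555835 × (760 − 111.12) + 324115 × (760 − 68)] × 10⁻⁶ = 1009.55 + 224.29 = 1233.84 kN·m.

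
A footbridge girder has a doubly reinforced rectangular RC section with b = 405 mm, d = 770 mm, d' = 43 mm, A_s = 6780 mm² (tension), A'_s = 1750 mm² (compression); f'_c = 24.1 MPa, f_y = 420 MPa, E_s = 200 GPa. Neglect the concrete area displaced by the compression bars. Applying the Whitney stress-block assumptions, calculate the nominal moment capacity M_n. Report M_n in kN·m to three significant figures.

Assume both tension and compression steel yield.
Net tension couple steel: A_s − A'_s = 5030 mm².
a = (A_s − A'_s) f_y / (0.85 f'_c b) = 2112600/(0.85 × 24.1 × 405) = 254.64 mm.
c = a/β₁ = 254.64/0.85 = 299.58 mm; ε'_s = 0.003(c − d')/c = 0.0026 ≥ f_y/E_s = 0.0021, so compression steel does yield.
M_n = (A_s − A'_s) f_y (d − a/2) + A'_s f_y (d − d') = [2112600 × (770 − 127.32) + 735000 × (770 − 43)] × 10⁻⁶ = 1357.73 + 534.35 = 1892.08 kN·m.

M_n ≈ 1890 kN·m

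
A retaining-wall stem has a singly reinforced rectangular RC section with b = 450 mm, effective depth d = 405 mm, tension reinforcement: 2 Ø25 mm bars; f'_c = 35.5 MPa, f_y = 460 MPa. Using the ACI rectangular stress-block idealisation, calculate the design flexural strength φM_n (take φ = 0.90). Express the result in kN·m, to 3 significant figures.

A_s = 2 × 491 = 982 mm².
T = A_s f_y = 982 × 460 = 451720 N = 451.72 kN.
From C = T: a = T/(0.85 f'_c b) = 451720/(0.85 × 35.5 × 450) = 33.27 mm.
M_n = T(d − a/2) = 451.72 kN × (405 − 16.635) mm = 175.43 kN·m.
φM_n = 0.90 × 175.43 = 157.89 kN·m.

φM_n ≈ 158 kN·m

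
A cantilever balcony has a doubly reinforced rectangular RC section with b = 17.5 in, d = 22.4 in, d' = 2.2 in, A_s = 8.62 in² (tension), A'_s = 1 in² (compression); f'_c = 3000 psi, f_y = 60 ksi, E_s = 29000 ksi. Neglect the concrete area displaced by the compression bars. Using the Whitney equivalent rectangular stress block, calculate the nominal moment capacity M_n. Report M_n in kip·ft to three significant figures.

Assume both steels yield.
a = (A_s − A'_s) f_y/(0.85 f'_c b) = (8.62 − 1) × 60/(0.85 × 3 × 17.5) = 10.245 in.
c = a/β₁ = 10.245/0.85 = 12.053 in; ε'_s = 0.003(c − d')/c = 0.0025 ≥ ε_y = 0.0021, so the compression steel yields.
M_n = (A_s − A'_s) f_y (d − a/2) + A'_s f_y (d − d') = 457.2 × (22.4 − 5.1225) + 60 × (22.4 − 2.2) = 7899.3 + 1212.0 = 9111.3 kip·in = 9111.3/12 = 759.28 kip·ft.

M_n ≈ 759 kip·ft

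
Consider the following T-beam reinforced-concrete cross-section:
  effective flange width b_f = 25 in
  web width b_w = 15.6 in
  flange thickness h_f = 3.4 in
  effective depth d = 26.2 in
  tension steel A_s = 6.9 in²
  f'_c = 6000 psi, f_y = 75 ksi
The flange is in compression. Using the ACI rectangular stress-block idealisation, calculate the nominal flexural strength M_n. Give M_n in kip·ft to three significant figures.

M_n ≈ 1040 kip·ft

Tension: T = A_s f_y = 6.9 × 75 = 517.5 kips.
Try a within the flange: a = T/(0.85 f'_c b_f) = 517.5/(0.85 × 6 × 25) = 4.059 in.
a = 4.059 > h_f = 3.4 in: the block extends into the web. Split into flange-overhang and web parts.
C_f = 0.85 f'_c (b_f − b_w) h_f = 0.85 × 6 × (25 − 15.6) × 3.4 = 163.0 kips.
Remaining web compression depth: a_w = (T − C_f)/(0.85 f'_c b_w) = (517.5 − 163.0)/(0.85 × 6 × 15.6) = 4.456 in.
M_n = C_f(d − h_f/2) + (T − C_f)(d − a_w/2) = 163.0 × (26.2 − 1.7) + 354.5 × (26.2 − 2.228) = 3993.5 + 8498.1 = 12491.6 kip·in.
M_n = 12491.6/12 = 1040.97 kip·ft.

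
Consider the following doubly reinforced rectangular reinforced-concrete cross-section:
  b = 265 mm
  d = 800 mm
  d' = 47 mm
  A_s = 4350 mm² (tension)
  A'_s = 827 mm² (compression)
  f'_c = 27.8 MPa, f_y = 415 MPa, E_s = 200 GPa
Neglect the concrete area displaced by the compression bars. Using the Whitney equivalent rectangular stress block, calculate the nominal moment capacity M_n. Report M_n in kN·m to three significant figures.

Assume both tension and compression steel yield.
Net tension couple steel: A_s − A'_s = 3523 mm².
a = (A_s − A'_s) f_y / (0.85 f'_c b) = 1462045/(0.85 × 27.8 × 265) = 233.48 mm.
c = a/β₁ = 233.48/0.85 = 274.68 mm; ε'_s = 0.003(c − d')/c = 0.0025 ≥ f_y/E_s = 0.0021, so compression steel does yield.
M_n = (A_s − A'_s) f_y (d − a/2) + A'_s f_y (d − d') = [1462045 × (800 − 116.74) + 343205 × (800 − 47)] × 10⁻⁶ = 998.96 + 258.43 = 1257.39 kN·m.

M_n ≈ 1260 kN·m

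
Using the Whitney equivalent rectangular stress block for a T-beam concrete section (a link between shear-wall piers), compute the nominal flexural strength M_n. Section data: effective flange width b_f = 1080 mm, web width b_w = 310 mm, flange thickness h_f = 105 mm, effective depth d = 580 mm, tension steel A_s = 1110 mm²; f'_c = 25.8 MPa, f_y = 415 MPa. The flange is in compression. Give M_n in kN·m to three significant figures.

M_n ≈ 263 kN·m

Tension: T = A_s f_y = 1110 × 415 = 460650 N.
Try a within the flange: a = T/(0.85 f'_c b_f) = 460650/(0.85 × 25.8 × 1080) = 19.45 mm.
Since a = 19.45 ≤ h_f = 105 mm, the stress block lies entirely in the flange; analyse as a rectangular beam of width b_f.
M_n = T(d − a/2) = 460650 × (580 − 9.725) = 262.70 × 10⁶ N·mm.
M_n = 262.70 kN·m.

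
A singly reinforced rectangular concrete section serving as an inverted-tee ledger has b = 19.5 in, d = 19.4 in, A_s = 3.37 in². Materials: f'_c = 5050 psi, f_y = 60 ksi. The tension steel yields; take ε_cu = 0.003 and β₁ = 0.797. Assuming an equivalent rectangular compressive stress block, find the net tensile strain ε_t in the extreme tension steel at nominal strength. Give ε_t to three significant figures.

ε_t ≈ 0.0162

a = A_s f_y/(0.85 f'_c b) = 2.416 in.
β₁ = 0.797, so c = a/β₁ = 2.416/0.797 = 3.031 in.
From the linear strain diagram with ε_cu = 0.003: ε_t = 0.003 (d − c)/c = 0.003 × (19.4 − 3.031)/3.031 = 0.0162.
Since ε_t ≥ 0.005, the section is tension-controlled.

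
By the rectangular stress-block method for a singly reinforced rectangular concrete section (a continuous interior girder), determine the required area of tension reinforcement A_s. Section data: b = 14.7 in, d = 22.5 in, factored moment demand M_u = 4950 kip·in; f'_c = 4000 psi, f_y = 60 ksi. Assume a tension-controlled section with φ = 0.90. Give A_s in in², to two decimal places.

A_s ≈ 4.65 in²

M_n = M_u/φ = 4950/0.90 = 5500 kip·in.
From M_n = 0.85 f'_c a b (d − a/2):
a = d − √(d² − 2M_n/(0.85 f'_c b)) = 22.5 − √(22.5² − 2 × 5500/(0.85 × 4 × 14.7)) = 5.584 in.
A_s = 0.85 f'_c a b / f_y = 0.85 × 4 × 5.584 × 14.7 / 60 = 4.651 in².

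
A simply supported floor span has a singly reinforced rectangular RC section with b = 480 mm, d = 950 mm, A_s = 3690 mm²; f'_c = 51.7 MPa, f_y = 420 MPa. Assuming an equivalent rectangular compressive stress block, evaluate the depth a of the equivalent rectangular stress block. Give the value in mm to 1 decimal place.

a ≈ 73.5 mm

T = A_s f_y = 3690 × 420 = 1549800 N = 1549.8 kN.
Setting C = 0.85 f'_c a b equal to T: a = 1549800/(0.85 × 51.7 × 480) = 73.5 mm.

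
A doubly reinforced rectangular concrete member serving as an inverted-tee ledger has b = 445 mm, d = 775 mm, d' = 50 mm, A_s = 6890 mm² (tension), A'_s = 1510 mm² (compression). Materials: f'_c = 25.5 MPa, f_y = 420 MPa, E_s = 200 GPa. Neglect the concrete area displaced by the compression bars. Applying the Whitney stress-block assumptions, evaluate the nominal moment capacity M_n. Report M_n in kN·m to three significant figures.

Assume both tension and compression steel yield.
Net tension couple steel: A_s − A'_s = 5380 mm².
a = (A_s − A'_s) f_y / (0.85 f'_c b) = 2259600/(0.85 × 25.5 × 445) = 234.27 mm.
c = a/β₁ = 234.27/0.85 = 275.61 mm; ε'_s = 0.003(c − d')/c = 0.0025 ≥ f_y/E_s = 0.0021, so compression steel does yield.
M_n = (A_s − A'_s) f_y (d − a/2) + A'_s f_y (d − d') = [2259600 × (775 − 117.135) + 634200 × (775 − 50)] × 10⁻⁶ = 1486.51 + 459.80 = 1946.31 kN·m.

M_n ≈ 1950 kN·m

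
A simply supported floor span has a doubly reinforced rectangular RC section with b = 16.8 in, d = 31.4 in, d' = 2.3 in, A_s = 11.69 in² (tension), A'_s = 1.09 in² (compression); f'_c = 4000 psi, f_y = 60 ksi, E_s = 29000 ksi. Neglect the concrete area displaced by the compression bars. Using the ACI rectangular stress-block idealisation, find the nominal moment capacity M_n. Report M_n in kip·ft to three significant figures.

M_n ≈ 1530 kip·ft

Assume both steels yield.
a = (A_s − A'_s) f_y/(0.85 f'_c b) = (11.69 − 1.09) × 60/(0.85 × 4 × 16.8) = 11.134 in.
c = a/β₁ = 11.134/0.85 = 13.099 in; ε'_s = 0.003(c − d')/c = 0.0025 ≥ ε_y = 0.0021, so the compression steel yields.
M_n = (A_s − A'_s) f_y (d − a/2) + A'_s f_y (d − d') = 636 × (31.4 − 5.567) + 65.4 × (31.4 − 2.3) = 16429.8 + 1903.1 = 18332.9 kip·in = 18332.9/12 = 1527.74 kip·ft.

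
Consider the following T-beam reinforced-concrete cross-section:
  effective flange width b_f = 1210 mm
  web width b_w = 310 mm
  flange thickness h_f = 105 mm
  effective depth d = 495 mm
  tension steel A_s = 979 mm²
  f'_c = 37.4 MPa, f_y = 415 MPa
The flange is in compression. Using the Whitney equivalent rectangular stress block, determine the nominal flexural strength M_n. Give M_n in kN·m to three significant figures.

Tension: T = A_s f_y = 979 × 415 = 406285 N.
Try a within the flange: a = T/(0.85 f'_c b_f) = 406285/(0.85 × 37.4 × 1210) = 10.56 mm.
Since a = 10.56 ≤ h_f = 105 mm, the stress block lies entirely in the flange; analyse as a rectangular beam of width b_f.
M_n = T(d − a/2) = 406285 × (495 − 5.28) = 198.97 × 10⁶ N·mm.
M_n = 198.97 kN·m.

M_n ≈ 199 kN·m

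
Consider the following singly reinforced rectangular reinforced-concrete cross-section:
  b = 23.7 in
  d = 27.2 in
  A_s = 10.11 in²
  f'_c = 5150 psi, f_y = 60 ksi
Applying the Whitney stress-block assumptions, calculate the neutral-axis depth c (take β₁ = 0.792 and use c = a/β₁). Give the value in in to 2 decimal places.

c ≈ 7.38 in

T = A_s f_y = 10.11 × 60 = 606.6 kips.
a = T/(0.85 f'_c b) = 606.6/(0.85 × 5.15 × 23.7) = 5.8469 in.
With β₁ = 0.792, c = a/β₁ = 5.8469/0.792 = 7.38 in.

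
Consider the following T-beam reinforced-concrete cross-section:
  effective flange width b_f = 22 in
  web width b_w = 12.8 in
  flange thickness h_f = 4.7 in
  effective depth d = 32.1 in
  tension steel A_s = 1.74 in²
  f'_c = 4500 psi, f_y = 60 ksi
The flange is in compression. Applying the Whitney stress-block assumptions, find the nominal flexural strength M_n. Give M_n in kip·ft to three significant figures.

M_n ≈ 274 kip·ft

Tension: T = A_s f_y = 1.74 × 60 = 104.4 kips.
Try a within the flange: a = T/(0.85 f'_c b_f) = 104.4/(0.85 × 4.5 × 22) = 1.241 in.
Since a = 1.241 ≤ h_f = 4.7 in, the stress block lies entirely in the flange; analyse as a rectangular beam of width b_f.
M_n = T(d − a/2) = 104.4 × (32.1 − 0.6205) = 3286.5 kip·in.
M_n = 3286.5/12 = 273.88 kip·ft.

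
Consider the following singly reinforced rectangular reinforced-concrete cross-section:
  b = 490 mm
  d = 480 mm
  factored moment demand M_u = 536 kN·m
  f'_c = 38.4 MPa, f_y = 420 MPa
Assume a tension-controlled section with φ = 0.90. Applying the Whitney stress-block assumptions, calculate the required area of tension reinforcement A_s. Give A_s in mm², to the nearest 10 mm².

A_s ≈ 3240 mm²

M_n = M_u/φ = 536/0.90 = 595.556 kN·m.
With M_n = 0.85 f'_c a b (d − a/2), solve the quadratic for a:
a = d − √(d² − 2M_n/(0.85 f'_c b)) = 480 − √(480² − 2 × 595.556×10⁶/(0.85 × 38.4 × 490)) = 85.13 mm.
A_s = 0.85 f'_c a b / f_y = 0.85 × 38.4 × 85.13 × 490 / 420 = 3241.8 mm².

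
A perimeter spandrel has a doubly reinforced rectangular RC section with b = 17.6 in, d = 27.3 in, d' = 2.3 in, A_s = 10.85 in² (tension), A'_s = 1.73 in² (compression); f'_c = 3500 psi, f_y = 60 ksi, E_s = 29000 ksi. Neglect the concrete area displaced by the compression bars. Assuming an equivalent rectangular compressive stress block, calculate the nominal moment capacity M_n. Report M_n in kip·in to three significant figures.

M_n ≈ 14700 kip·in

Assume both steels yield.
a = (A_s − A'_s) f_y/(0.85 f'_c b) = (10.85 − 1.73) × 60/(0.85 × 3.5 × 17.6) = 10.451 in.
c = a/β₁ = 10.451/0.85 = 12.295 in; ε'_s = 0.003(c − d')/c = 0.0024 ≥ ε_y = 0.0021, so the compression steel yields.
M_n = (A_s − A'_s) f_y (d − a/2) + A'_s f_y (d − d') = 547.2 × (27.3 − 5.2255) + 103.8 × (27.3 − 2.3) = 12079.2 + 2595.0 = 14674.2 kip·in.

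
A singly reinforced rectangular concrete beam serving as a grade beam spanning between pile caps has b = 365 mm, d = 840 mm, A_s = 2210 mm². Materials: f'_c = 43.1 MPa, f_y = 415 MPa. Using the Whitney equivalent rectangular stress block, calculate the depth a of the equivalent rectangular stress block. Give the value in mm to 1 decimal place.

a ≈ 68.6 mm

T = A_s f_y = 2210 × 415 = 917150 N = 917.15 kN.
Setting C = 0.85 f'_c a b equal to T: a = 917150/(0.85 × 43.1 × 365) = 68.6 mm.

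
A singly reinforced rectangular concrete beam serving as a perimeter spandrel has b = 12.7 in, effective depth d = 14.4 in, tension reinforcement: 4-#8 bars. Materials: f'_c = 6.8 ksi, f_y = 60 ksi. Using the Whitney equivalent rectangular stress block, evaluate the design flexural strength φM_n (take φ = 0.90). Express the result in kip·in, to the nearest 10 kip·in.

A_s = 4 × 0.79 = 3.16 in².
T = A_s f_y = 3.16 × 60 = 189.6 kips.
a = T/(0.85 f'_c b) = 189.6/(0.85 × 6.8 × 12.7) = 2.583 in.
M_n = T(d − a/2) = 189.6 × (14.4 − 1.2915) = 2485.4 kip·in.
φM_n = 0.90 × 2485.4 = 2236.9 kip·in.

φM_n ≈ 2240 kip·in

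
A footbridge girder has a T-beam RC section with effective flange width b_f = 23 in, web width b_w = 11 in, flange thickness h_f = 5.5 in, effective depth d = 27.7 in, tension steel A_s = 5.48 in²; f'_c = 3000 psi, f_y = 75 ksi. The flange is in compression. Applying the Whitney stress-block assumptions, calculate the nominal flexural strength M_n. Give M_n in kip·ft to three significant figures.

M_n ≈ 823 kip·ft

Tension: T = A_s f_y = 5.48 × 75 = 411 kips.
Try a within the flange: a = T/(0.85 f'_c b_f) = 411/(0.85 × 3 × 23) = 7.008 in.
a = 7.008 > h_f = 5.5 in: the block extends into the web. Split into flange-overhang and web parts.
C_f = 0.85 f'_c (b_f − b_w) h_f = 0.85 × 3 × (23 − 11) × 5.5 = 168.3 kips.
Remaining web compression depth: a_w = (T − C_f)/(0.85 f'_c b_w) = (411 − 168.3)/(0.85 × 3 × 11) = 8.652 in.
M_n = C_f(d − h_f/2) + (T − C_f)(d − a_w/2) = 168.3 × (27.7 − 2.75) + 242.7 × (27.7 − 4.326) = 4199.1 + 5672.9 = 9872.0 kip·in.
M_n = 9872.0/12 = 822.67 kip·ft.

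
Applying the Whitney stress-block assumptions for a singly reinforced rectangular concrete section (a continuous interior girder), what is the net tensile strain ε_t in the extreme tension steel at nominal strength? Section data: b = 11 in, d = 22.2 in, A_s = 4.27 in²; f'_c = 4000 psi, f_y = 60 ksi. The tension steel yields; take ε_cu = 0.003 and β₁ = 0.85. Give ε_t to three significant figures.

ε_t ≈ 0.00526

a = A_s f_y/(0.85 f'_c b) = 6.850 in.
β₁ = 0.85, so c = a/β₁ = 6.850/0.85 = 8.059 in.
From the linear strain diagram with ε_cu = 0.003: ε_t = 0.003 (d − c)/c = 0.003 × (22.2 − 8.059)/8.059 = 0.00526.
Since ε_t ≥ 0.005, the section is tension-controlled.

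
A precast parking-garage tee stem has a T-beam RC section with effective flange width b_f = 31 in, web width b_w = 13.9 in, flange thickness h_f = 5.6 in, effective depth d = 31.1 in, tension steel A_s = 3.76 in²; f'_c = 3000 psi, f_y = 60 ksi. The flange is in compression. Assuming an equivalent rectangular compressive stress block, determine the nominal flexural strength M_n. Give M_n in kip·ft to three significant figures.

Tension: T = A_s f_y = 3.76 × 60 = 225.6 kips.
Try a within the flange: a = T/(0.85 f'_c b_f) = 225.6/(0.85 × 3 × 31) = 2.854 in.
Since a = 2.854 ≤ h_f = 5.6 in, the stress block lies entirely in the flange; analyse as a rectangular beam of width b_f.
M_n = T(d − a/2) = 225.6 × (31.1 − 1.427) = 6694.2 kip·in.
M_n = 6694.2/12 = 557.85 kip·ft.

M_n ≈ 558 kip·ft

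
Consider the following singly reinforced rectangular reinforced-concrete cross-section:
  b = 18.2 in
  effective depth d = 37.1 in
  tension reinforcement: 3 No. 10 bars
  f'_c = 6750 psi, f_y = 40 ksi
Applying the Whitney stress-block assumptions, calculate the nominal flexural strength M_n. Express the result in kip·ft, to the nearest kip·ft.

A_s = 3 × 1.27 = 3.81 in².
T = A_s f_y = 3.81 × 40 = 152.4 kips.
a = T/(0.85 f'_c b) = 152.4/(0.85 × 6.75 × 18.2) = 1.459 in.
M_n = T(d − a/2) = 152.4 × (37.1 − 0.7295) = 5542.9 kip·in = 5542.9/12 = 461.91 kip·ft.

M_n ≈ 462 kip·ft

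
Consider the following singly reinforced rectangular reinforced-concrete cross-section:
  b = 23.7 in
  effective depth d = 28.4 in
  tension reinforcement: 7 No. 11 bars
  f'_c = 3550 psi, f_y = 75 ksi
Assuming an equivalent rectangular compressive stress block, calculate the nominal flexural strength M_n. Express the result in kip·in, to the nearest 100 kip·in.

M_n ≈ 18600 kip·in

A_s = 7 × 1.56 = 10.92 in².
T = A_s f_y = 10.92 × 75 = 819 kips.
a = T/(0.85 f'_c b) = 819/(0.85 × 3.55 × 23.7) = 11.452 in.
M_n = T(d − a/2) = 819 × (28.4 − 5.726) = 18570.0 kip·in.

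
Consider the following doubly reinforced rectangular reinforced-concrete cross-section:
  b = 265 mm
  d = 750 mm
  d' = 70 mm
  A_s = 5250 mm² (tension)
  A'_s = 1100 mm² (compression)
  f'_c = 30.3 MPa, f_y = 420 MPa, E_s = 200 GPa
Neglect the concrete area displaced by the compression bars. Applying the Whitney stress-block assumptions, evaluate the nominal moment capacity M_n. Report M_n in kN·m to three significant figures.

Assume both tension and compression steel yield.
Net tension couple steel: A_s − A'_s = 4150 mm².
a = (A_s − A'_s) f_y / (0.85 f'_c b) = 1743000/(0.85 × 30.3 × 265) = 255.38 mm.
c = a/β₁ = 255.38/0.834 = 306.21 mm; ε'_s = 0.003(c − d')/c = 0.0023 ≥ f_y/E_s = 0.0021, so compression steel does yield.
M_n = (A_s − A'_s) f_y (d − a/2) + A'_s f_y (d − d') = [1743000 × (750 − 127.69) + 462000 × (750 − 70)] × 10⁻⁶ = 1084.69 + 314.16 = 1398.85 kN·m.

M_n ≈ 1400 kN·m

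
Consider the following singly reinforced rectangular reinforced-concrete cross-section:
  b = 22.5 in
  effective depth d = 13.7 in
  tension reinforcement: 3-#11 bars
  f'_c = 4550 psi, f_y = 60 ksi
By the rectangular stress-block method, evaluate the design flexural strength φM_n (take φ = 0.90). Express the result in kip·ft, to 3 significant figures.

A_s = 3 × 1.56 = 4.68 in².
T = A_s f_y = 4.68 × 60 = 280.8 kips.
a = T/(0.85 f'_c b) = 280.8/(0.85 × 4.55 × 22.5) = 3.227 in.
M_n = T(d − a/2) = 280.8 × (13.7 − 1.6135) = 3393.9 kip·in = 3393.9/12 = 282.83 kip·ft.
φM_n = 0.90 × 282.83 = 254.55 kip·ft.

φM_n ≈ 255 kip·ft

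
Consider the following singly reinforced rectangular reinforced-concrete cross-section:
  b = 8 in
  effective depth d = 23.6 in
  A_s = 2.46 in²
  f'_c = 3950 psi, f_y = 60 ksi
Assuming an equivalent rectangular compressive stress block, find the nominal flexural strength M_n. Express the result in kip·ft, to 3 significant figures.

T = A_s f_y = 2.46 × 60 = 147.6 kips.
a = T/(0.85 f'_c b) = 147.6/(0.85 × 3.95 × 8) = 5.495 in.
M_n = T(d − a/2) = 147.6 × (23.6 − 2.7475) = 3077.8 kip·in = 3077.8/12 = 256.48 kip·ft.

M_n ≈ 256 kip·ft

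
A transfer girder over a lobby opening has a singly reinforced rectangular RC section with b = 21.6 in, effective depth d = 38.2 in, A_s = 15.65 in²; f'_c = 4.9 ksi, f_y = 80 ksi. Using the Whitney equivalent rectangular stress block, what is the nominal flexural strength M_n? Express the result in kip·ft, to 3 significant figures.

T = A_s f_y = 15.65 × 80 = 1252 kips.
a = T/(0.85 f'_c b) = 1252/(0.85 × 4.9 × 21.6) = 13.917 in.
M_n = T(d − a/2) = 1252 × (38.2 − 6.9585) = 39114.4 kip·in = 39114.4/12 = 3259.53 kip·ft.

M_n ≈ 3260 kip·ft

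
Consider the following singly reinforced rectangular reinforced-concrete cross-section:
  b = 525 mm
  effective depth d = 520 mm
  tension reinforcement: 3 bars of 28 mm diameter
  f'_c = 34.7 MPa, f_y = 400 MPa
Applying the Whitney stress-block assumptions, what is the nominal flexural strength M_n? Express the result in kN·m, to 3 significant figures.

A_s = 3 × 616 = 1848 mm².
T = A_s f_y = 1848 × 400 = 739200 N = 739.2 kN.
From C = T: a = T/(0.85 f'_c b) = 739200/(0.85 × 34.7 × 525) = 47.74 mm.
M_n = T(d − a/2) = 739.2 kN × (520 − 23.87) mm = 366.74 kN·m.

M_n ≈ 367 kN·m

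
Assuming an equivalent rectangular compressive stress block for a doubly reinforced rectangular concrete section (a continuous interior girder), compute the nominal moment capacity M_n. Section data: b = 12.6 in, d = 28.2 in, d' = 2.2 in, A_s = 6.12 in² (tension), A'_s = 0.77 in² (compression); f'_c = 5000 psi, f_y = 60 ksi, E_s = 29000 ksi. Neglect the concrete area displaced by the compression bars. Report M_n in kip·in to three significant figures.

M_n ≈ 9290 kip·in

Assume both steels yield.
a = (A_s − A'_s) f_y/(0.85 f'_c b) = (6.12 − 0.77) × 60/(0.85 × 5 × 12.6) = 5.994 in.
c = a/β₁ = 5.994/0.8 = 7.493 in; ε'_s = 0.003(c − d')/c = 0.0021 ≥ ε_y = 0.0021, so the compression steel yields.
M_n = (A_s − A'_s) f_y (d − a/2) + A'_s f_y (d − d') = 321 × (28.2 − 2.997) + 46.2 × (28.2 − 2.2) = 8090.2 + 1201.2 = 9291.4 kip·in.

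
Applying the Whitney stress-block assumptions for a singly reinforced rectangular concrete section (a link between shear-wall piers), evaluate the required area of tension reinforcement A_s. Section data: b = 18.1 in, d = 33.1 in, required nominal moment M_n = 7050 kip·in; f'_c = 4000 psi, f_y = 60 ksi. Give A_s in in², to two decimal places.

A_s ≈ 3.76 in²

From M_n = 0.85 f'_c a b (d − a/2):
a = d − √(d² − 2M_n/(0.85 f'_c b)) = 33.1 − √(33.1² − 2 × 7050/(0.85 × 4 × 18.1)) = 3.664 in.
A_s = 0.85 f'_c a b / f_y = 0.85 × 4 × 3.664 × 18.1 / 60 = 3.758 in².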